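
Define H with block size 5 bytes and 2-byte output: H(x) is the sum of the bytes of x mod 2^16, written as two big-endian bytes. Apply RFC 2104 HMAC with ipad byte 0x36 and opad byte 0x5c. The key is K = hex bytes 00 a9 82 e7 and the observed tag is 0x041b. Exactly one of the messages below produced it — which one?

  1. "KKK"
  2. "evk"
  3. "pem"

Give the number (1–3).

3

Key hex bytes 00 a9 82 e7 is 4 bytes ≤ B = 5; zero-pad to 5 bytes: K' = 00 a9 82 e7 00.
K' ⊕ ipad = 36 9f b4 d1 36; K' ⊕ opad = 5c f5 de bb 5c.
m1: inner = H(36 9f b4 d1 36 4b 4b 4b) = 03 71; tag = H(5c f5 de bb 5c 03 71) = 03ba
m2: inner = H(36 9f b4 d1 36 65 76 6b) = 03 d6; tag = H(5c f5 de bb 5c 03 d6) = 041f
m3: inner = H(36 9f b4 d1 36 70 65 6d) = 03 d2; tag = H(5c f5 de bb 5c 03 d2) = 041b ← matches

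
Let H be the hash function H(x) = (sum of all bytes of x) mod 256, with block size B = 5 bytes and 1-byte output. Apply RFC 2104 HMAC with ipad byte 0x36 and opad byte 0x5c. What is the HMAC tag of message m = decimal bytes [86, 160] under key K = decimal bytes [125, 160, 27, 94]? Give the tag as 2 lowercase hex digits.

Key decimal bytes [125, 160, 27, 94] = 7d a0 1b 5e is 4 bytes ≤ B = 5; zero-pad to 5 bytes: K' = 7d a0 1b 5e 00.
K' ⊕ ipad = 4b 96 2d 68 36.  K' ⊕ opad = 21 fc 47 02 5c.
Inner input = (K'⊕ipad) ∥ m = 4b 96 2d 68 36 ∥ 56 a0.
Inner hash: sum = 75+150+45+104+54+86+160 = 674; mod 256 = 162 → a2.
Outer input = (K'⊕opad) ∥ inner = 21 fc 47 02 5c ∥ a2.
Outer hash (tag): sum = 33+252+71+2+92+162 = 612; mod 256 = 100 → 64.

64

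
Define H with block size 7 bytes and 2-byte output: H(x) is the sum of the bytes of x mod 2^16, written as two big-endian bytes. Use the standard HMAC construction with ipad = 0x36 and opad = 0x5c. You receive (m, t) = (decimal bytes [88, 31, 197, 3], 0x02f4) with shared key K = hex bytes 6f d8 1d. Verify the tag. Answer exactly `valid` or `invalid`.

Key hex bytes 6f d8 1d is 3 bytes ≤ B = 7; zero-pad to 7 bytes: K' = 6f d8 1d 00 00 00 00.
K' ⊕ ipad = 59 ee 2b 36 36 36 36; K' ⊕ opad = 33 84 41 5c 5c 5c 5c.
Inner hash: sum = 89+238+43+54+54+54+54+88+31+197+3 = 905 → 03 89.
Outer hash (recomputed tag): sum = 51+132+65+92+92+92+92+3+137 = 756 → 02 f4.
Recomputed tag = 02f4; claimed = 02f4 → match.

valid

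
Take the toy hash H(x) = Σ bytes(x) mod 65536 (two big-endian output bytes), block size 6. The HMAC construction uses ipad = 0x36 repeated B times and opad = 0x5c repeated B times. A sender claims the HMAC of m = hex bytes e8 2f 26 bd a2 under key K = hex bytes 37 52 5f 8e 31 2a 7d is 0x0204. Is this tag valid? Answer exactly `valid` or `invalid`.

valid

Key hex bytes 37 52 5f 8e 31 2a 7d is 7 bytes > B = 6, so hash it first: H(key) = 02 4e, then zero-pad to 6 bytes: K' = 02 4e 00 00 00 00.
K' ⊕ ipad = 34 78 36 36 36 36; K' ⊕ opad = 5e 12 5c 5c 5c 5c.
Inner hash: sum = 52+120+54+54+54+54+232+47+38+189+162 = 1056 → 04 20.
Outer hash (recomputed tag): sum = 94+18+92+92+92+92+4+32 = 516 → 02 04.
Recomputed tag = 0204; claimed = 0204 → match.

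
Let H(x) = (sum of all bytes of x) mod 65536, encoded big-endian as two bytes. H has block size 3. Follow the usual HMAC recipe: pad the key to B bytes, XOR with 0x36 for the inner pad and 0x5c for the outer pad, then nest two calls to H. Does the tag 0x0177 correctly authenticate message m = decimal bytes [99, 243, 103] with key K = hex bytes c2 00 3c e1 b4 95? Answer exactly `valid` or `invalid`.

valid

Key hex bytes c2 00 3c e1 b4 95 is 6 bytes > B = 3, so hash it first: H(key) = 03 28, then zero-pad to 3 bytes: K' = 03 28 00.
K' ⊕ ipad = 35 1e 36; K' ⊕ opad = 5f 74 5c.
Inner hash: sum = 53+30+54+99+243+103 = 582 → 02 46.
Outer hash (recomputed tag): sum = 95+116+92+2+70 = 375 → 01 77.
Recomputed tag = 0177; claimed = 0177 → match.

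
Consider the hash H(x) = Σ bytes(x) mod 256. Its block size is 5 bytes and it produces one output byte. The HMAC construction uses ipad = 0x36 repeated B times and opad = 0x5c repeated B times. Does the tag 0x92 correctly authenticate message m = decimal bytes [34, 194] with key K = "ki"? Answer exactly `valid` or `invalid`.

Key "ki" = 6b 69 is 2 bytes ≤ B = 5; zero-pad to 5 bytes: K' = 6b 69 00 00 00.
K' ⊕ ipad = 5d 5f 36 36 36; K' ⊕ opad = 37 35 5c 5c 5c.
Inner hash: sum = 93+95+54+54+54+34+194 = 578; mod 256 = 66 → 42.
Outer hash (recomputed tag): sum = 55+53+92+92+92+66 = 450; mod 256 = 194 → c2.
Recomputed tag = c2; claimed = 92 → mismatch.

invalid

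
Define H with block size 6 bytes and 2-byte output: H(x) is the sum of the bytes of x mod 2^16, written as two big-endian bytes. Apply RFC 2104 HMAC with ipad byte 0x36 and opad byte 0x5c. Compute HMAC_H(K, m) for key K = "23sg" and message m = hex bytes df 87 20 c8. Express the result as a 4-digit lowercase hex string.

Key "23sg" = 32 33 73 67 is 4 bytes ≤ B = 6; zero-pad to 6 bytes: K' = 32 33 73 67 00 00.
K' ⊕ ipad = 04 05 45 51 36 36.  K' ⊕ opad = 6e 6f 2f 3b 5c 5c.
Inner input = (K'⊕ipad) ∥ m = 04 05 45 51 36 36 ∥ df 87 20 c8.
Inner hash: sum = 4+5+69+81+54+54+223+135+32+200 = 857 → 03 59.
Outer input = (K'⊕opad) ∥ inner = 6e 6f 2f 3b 5c 5c ∥ 03 59.
Outer hash (tag): sum = 110+111+47+59+92+92+3+89 = 603 → 02 5b.

025b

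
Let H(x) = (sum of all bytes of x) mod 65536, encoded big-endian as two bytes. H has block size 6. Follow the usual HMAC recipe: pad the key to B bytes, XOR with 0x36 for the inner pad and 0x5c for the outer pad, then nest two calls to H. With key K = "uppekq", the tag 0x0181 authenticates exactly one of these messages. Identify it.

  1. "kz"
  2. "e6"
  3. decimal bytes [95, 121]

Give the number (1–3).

Key "uppekq" = 75 70 70 65 6b 71 is exactly B = 6 bytes: K' = 75 70 70 65 6b 71.
K' ⊕ ipad = 43 46 46 53 5d 47; K' ⊕ opad = 29 2c 2c 39 37 2d.
m1: inner = H(43 46 46 53 5d 47 6b 7a) = 02 ab; tag = H(29 2c 2c 39 37 2d 02 ab) = 01cb
m2: inner = H(43 46 46 53 5d 47 65 36) = 02 61; tag = H(29 2c 2c 39 37 2d 02 61) = 0181 ← matches
m3: inner = H(43 46 46 53 5d 47 5f 79) = 02 9e; tag = H(29 2c 2c 39 37 2d 02 9e) = 01be

2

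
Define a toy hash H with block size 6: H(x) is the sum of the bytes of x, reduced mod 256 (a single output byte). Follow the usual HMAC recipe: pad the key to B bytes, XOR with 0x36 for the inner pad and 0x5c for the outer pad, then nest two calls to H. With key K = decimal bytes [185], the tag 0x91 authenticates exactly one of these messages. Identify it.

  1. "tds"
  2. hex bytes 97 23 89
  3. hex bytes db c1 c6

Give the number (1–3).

2

Key decimal bytes [185] = b9 is 1 byte ≤ B = 6; zero-pad to 6 bytes: K' = b9 00 00 00 00 00.
K' ⊕ ipad = 8f 36 36 36 36 36; K' ⊕ opad = e5 5c 5c 5c 5c 5c.
m1: inner = H(8f 36 36 36 36 36 74 64 73) = e8; tag = H(e5 5c 5c 5c 5c 5c e8) = 99
m2: inner = H(8f 36 36 36 36 36 97 23 89) = e0; tag = H(e5 5c 5c 5c 5c 5c e0) = 91 ← matches
m3: inner = H(8f 36 36 36 36 36 db c1 c6) = ff; tag = H(e5 5c 5c 5c 5c 5c ff) = b0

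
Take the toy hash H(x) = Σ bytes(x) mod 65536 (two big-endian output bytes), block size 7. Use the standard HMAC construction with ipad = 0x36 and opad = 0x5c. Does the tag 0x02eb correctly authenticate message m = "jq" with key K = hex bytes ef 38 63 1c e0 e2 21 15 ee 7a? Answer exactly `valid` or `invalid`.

invalid

Key hex bytes ef 38 63 1c e0 e2 21 15 ee 7a is 10 bytes > B = 7, so hash it first: H(key) = 05 06, then zero-pad to 7 bytes: K' = 05 06 00 00 00 00 00.
K' ⊕ ipad = 33 30 36 36 36 36 36; K' ⊕ opad = 59 5a 5c 5c 5c 5c 5c.
Inner hash: sum = 51+48+54+54+54+54+54+106+113 = 588 → 02 4c.
Outer hash (recomputed tag): sum = 89+90+92+92+92+92+92+2+76 = 717 → 02 cd.
Recomputed tag = 02cd; claimed = 02eb → mismatch.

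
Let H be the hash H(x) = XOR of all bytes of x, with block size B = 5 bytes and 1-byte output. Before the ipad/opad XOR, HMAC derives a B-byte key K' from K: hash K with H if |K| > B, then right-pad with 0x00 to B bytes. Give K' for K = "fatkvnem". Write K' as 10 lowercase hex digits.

|K| = 8 > B = 5, so first hash the key.
H(K): XOR 66⊕61⊕74⊕6b⊕76⊕6e⊕65⊕6d = 08.
Zero-pad H(K) = 08 to 5 bytes: K' = 08 00 00 00 00.

0800000000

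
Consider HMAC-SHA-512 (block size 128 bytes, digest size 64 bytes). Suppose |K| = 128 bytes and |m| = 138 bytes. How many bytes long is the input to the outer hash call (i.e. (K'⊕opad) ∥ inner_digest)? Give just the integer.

192

Key is 128 ≤ 128 bytes, zero-padded: |K'| = 128.
Outer input = (K'⊕opad) ∥ H(inner) → 128 + 64 = 192 bytes.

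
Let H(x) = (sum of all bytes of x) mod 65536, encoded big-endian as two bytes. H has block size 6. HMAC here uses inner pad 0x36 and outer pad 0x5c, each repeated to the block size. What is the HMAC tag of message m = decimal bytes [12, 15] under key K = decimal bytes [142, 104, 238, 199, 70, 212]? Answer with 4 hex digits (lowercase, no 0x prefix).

Key decimal bytes [142, 104, 238, 199, 70, 212] = 8e 68 ee c7 46 d4 is exactly B = 6 bytes: K' = 8e 68 ee c7 46 d4.
K' ⊕ ipad = b8 5e d8 f1 70 e2.  K' ⊕ opad = d2 34 b2 9b 1a 88.
Inner input = (K'⊕ipad) ∥ m = b8 5e d8 f1 70 e2 ∥ 0c 0f.
Inner hash: sum = 184+94+216+241+112+226+12+15 = 1100 → 04 4c.
Outer input = (K'⊕opad) ∥ inner = d2 34 b2 9b 1a 88 ∥ 04 4c.
Outer hash (tag): sum = 210+52+178+155+26+136+4+76 = 837 → 03 45.

0345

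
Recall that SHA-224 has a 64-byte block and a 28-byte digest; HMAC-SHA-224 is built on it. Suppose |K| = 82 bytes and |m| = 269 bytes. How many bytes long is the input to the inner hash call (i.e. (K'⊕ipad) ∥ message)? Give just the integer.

Key is 82 > 64 bytes, so it is hashed to 28 bytes then zero-padded to 64: |K'| = 64.
Inner input = (K'⊕ipad) ∥ m → 64 + 269 = 333 bytes.

333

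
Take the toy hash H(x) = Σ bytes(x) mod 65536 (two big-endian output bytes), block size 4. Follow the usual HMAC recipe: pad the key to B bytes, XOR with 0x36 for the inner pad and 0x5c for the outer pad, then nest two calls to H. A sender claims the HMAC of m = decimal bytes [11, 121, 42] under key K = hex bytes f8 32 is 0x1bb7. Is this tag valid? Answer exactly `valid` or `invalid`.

invalid

Key hex bytes f8 32 is 2 bytes ≤ B = 4; zero-pad to 4 bytes: K' = f8 32 00 00.
K' ⊕ ipad = ce 04 36 36; K' ⊕ opad = a4 6e 5c 5c.
Inner hash: sum = 206+4+54+54+11+121+42 = 492 → 01 ec.
Outer hash (recomputed tag): sum = 164+110+92+92+1+236 = 695 → 02 b7.
Recomputed tag = 02b7; claimed = 1bb7 → mismatch.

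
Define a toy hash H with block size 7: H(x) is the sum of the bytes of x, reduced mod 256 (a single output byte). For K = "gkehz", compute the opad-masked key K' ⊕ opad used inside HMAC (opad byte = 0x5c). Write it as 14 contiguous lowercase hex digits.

Key "gkehz" = 67 6b 65 68 7a is 5 bytes ≤ B = 7; zero-pad to 7 bytes: K' = 67 6b 65 68 7a 00 00.
XOR each byte with 0x5c: 67⊕5c=3b, 6b⊕5c=37, 65⊕5c=39, 68⊕5c=34, 7a⊕5c=26, 00⊕5c=5c, 00⊕5c=5c.

3b373934265c5c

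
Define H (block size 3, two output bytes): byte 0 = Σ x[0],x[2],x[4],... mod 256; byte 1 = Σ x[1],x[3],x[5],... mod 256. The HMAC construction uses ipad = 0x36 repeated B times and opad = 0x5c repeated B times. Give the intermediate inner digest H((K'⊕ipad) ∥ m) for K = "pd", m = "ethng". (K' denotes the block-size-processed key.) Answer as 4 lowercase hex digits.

5e86

Key "pd" = 70 64 is 2 bytes ≤ B = 3; zero-pad to 3 bytes: K' = 70 64 00.
K' ⊕ ipad = 46 52 36.
Inner input = 46 52 36 ∥ 65 74 68 6e 67.
Inner hash: even-index sum = 350 mod 256 = 94; odd-index sum = 390 mod 256 = 134 → 5e 86.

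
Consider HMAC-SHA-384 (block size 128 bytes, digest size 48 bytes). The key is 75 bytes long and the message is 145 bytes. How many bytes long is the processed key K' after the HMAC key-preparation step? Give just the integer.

128

Key is 75 ≤ 128 bytes, zero-padded: |K'| = 128.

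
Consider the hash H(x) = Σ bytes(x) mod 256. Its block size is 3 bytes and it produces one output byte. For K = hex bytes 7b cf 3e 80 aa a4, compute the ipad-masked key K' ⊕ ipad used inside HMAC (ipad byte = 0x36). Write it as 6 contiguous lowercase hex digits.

603636

Key hex bytes 7b cf 3e 80 aa a4 is 6 bytes > B = 3, so hash it first: H(key) = 56, then zero-pad to 3 bytes: K' = 56 00 00.
XOR each byte with 0x36: 56⊕36=60, 00⊕36=36, 00⊕36=36.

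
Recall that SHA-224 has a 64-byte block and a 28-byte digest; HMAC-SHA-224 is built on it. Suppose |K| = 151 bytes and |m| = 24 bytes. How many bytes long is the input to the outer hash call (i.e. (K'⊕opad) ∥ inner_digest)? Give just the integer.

92

Key is 151 > 64 bytes, so it is hashed to 28 bytes then zero-padded to 64: |K'| = 64.
Outer input = (K'⊕opad) ∥ H(inner) → 64 + 28 = 92 bytes.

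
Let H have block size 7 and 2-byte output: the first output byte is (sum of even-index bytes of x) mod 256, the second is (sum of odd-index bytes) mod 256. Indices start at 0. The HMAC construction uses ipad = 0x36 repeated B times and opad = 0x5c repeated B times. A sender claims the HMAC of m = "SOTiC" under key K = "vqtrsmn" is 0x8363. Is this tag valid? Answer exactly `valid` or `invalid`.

Key "vqtrsmn" = 76 71 74 72 73 6d 6e is exactly B = 7 bytes: K' = 76 71 74 72 73 6d 6e.
K' ⊕ ipad = 40 47 42 44 45 5b 58; K' ⊕ opad = 2a 2d 28 2e 2f 31 32.
Inner hash: even-index sum = 471 mod 256 = 215; odd-index sum = 464 mod 256 = 208 → d7 d0.
Outer hash (recomputed tag): even-index sum = 387 mod 256 = 131; odd-index sum = 355 mod 256 = 99 → 83 63.
Recomputed tag = 8363; claimed = 8363 → match.

valid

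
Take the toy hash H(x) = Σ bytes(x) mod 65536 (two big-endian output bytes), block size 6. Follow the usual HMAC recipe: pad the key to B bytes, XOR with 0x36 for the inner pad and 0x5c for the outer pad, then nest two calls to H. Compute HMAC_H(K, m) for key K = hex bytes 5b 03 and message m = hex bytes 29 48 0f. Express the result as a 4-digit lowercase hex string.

02d1

Key hex bytes 5b 03 is 2 bytes ≤ B = 6; zero-pad to 6 bytes: K' = 5b 03 00 00 00 00.
K' ⊕ ipad = 6d 35 36 36 36 36.  K' ⊕ opad = 07 5f 5c 5c 5c 5c.
Inner input = (K'⊕ipad) ∥ m = 6d 35 36 36 36 36 ∥ 29 48 0f.
Inner hash: sum = 109+53+54+54+54+54+41+72+15 = 506 → 01 fa.
Outer input = (K'⊕opad) ∥ inner = 07 5f 5c 5c 5c 5c ∥ 01 fa.
Outer hash (tag): sum = 7+95+92+92+92+92+1+250 = 721 → 02 d1.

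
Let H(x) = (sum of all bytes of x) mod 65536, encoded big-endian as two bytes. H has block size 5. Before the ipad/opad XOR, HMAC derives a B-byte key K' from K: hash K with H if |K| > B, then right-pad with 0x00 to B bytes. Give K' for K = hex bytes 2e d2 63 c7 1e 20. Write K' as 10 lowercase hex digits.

0268000000

|K| = 6 > B = 5, so first hash the key.
H(K): sum = 46+210+99+199+30+32 = 616 → 02 68.
Zero-pad H(K) = 02 68 to 5 bytes: K' = 02 68 00 00 00.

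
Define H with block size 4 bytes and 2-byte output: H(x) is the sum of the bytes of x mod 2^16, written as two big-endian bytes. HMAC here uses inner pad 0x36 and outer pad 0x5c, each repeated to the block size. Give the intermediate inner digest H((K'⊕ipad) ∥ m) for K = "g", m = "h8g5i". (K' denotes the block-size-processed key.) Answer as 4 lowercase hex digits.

Key "g" = 67 is 1 byte ≤ B = 4; zero-pad to 4 bytes: K' = 67 00 00 00.
K' ⊕ ipad = 51 36 36 36.
Inner input = 51 36 36 36 ∥ 68 38 67 35 69.
Inner hash: sum = 81+54+54+54+104+56+103+53+105 = 664 → 02 98.

0298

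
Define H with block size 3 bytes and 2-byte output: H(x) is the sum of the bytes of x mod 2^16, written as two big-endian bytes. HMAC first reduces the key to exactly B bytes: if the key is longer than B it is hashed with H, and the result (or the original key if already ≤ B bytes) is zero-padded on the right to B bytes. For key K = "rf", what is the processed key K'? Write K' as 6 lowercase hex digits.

726600

Key "rf" = 72 66 is 2 bytes ≤ B = 3; zero-pad to 3 bytes: K' = 72 66 00.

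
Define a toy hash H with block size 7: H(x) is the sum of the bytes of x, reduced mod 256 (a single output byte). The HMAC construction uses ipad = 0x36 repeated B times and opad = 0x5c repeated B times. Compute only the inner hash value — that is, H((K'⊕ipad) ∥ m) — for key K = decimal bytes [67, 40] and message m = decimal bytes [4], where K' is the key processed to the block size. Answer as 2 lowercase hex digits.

a5

Key decimal bytes [67, 40] = 43 28 is 2 bytes ≤ B = 7; zero-pad to 7 bytes: K' = 43 28 00 00 00 00 00.
K' ⊕ ipad = 75 1e 36 36 36 36 36.
Inner input = 75 1e 36 36 36 36 36 ∥ 04.
Inner hash: sum = 117+30+54+54+54+54+54+4 = 421; mod 256 = 165 → a5.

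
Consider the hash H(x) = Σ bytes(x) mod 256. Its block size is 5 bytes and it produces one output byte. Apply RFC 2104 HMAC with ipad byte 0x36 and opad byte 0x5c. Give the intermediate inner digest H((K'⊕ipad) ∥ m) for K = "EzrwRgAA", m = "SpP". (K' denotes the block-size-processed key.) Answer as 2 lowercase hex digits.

Key "EzrwRgAA" = 45 7a 72 77 52 67 41 41 is 8 bytes > B = 5, so hash it first: H(key) = e3, then zero-pad to 5 bytes: K' = e3 00 00 00 00.
K' ⊕ ipad = d5 36 36 36 36.
Inner input = d5 36 36 36 36 ∥ 53 70 50.
Inner hash: sum = 213+54+54+54+54+83+112+80 = 704; mod 256 = 192 → c0.

c0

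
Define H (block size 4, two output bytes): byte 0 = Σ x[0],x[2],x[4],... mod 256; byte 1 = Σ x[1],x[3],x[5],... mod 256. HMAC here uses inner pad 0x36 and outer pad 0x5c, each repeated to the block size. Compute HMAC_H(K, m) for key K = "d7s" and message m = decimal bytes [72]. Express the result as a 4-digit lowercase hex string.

Key "d7s" = 64 37 73 is 3 bytes ≤ B = 4; zero-pad to 4 bytes: K' = 64 37 73 00.
K' ⊕ ipad = 52 01 45 36.  K' ⊕ opad = 38 6b 2f 5c.
Inner input = (K'⊕ipad) ∥ m = 52 01 45 36 ∥ 48.
Inner hash: even-index sum = 223 mod 256 = 223; odd-index sum = 55 mod 256 = 55 → df 37.
Outer input = (K'⊕opad) ∥ inner = 38 6b 2f 5c ∥ df 37.
Outer hash (tag): even-index sum = 326 mod 256 = 70; odd-index sum = 254 mod 256 = 254 → 46 fe.

46fe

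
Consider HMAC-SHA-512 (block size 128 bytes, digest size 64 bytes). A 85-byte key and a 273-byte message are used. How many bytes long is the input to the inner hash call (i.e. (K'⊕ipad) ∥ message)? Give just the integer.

Key is 85 ≤ 128 bytes, zero-padded: |K'| = 128.
Inner input = (K'⊕ipad) ∥ m → 128 + 273 = 401 bytes.

401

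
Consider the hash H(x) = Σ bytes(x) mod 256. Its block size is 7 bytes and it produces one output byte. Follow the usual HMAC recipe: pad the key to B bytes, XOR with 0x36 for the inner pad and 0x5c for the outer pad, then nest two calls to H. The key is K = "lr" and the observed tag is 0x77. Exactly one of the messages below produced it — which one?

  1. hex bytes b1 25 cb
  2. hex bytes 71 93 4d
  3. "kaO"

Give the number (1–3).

Key "lr" = 6c 72 is 2 bytes ≤ B = 7; zero-pad to 7 bytes: K' = 6c 72 00 00 00 00 00.
K' ⊕ ipad = 5a 44 36 36 36 36 36; K' ⊕ opad = 30 2e 5c 5c 5c 5c 5c.
m1: inner = H(5a 44 36 36 36 36 36 b1 25 cb) = 4d; tag = H(30 2e 5c 5c 5c 5c 5c 4d) = 77 ← matches
m2: inner = H(5a 44 36 36 36 36 36 71 93 4d) = fd; tag = H(30 2e 5c 5c 5c 5c 5c fd) = 27
m3: inner = H(5a 44 36 36 36 36 36 6b 61 4f) = c7; tag = H(30 2e 5c 5c 5c 5c 5c c7) = f1

1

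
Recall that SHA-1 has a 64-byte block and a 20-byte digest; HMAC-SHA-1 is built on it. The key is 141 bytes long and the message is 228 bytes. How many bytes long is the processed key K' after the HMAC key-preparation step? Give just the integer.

64

Key is 141 > 64 bytes, so it is hashed to 20 bytes then zero-padded to 64: |K'| = 64.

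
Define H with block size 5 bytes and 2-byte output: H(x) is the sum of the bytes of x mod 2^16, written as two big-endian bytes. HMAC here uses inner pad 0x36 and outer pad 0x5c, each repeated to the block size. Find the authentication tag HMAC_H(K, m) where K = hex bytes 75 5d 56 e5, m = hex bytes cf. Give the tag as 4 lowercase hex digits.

Key hex bytes 75 5d 56 e5 is 4 bytes ≤ B = 5; zero-pad to 5 bytes: K' = 75 5d 56 e5 00.
K' ⊕ ipad = 43 6b 60 d3 36.  K' ⊕ opad = 29 01 0a b9 5c.
Inner input = (K'⊕ipad) ∥ m = 43 6b 60 d3 36 ∥ cf.
Inner hash: sum = 67+107+96+211+54+207 = 742 → 02 e6.
Outer input = (K'⊕opad) ∥ inner = 29 01 0a b9 5c ∥ 02 e6.
Outer hash (tag): sum = 41+1+10+185+92+2+230 = 561 → 02 31.

0231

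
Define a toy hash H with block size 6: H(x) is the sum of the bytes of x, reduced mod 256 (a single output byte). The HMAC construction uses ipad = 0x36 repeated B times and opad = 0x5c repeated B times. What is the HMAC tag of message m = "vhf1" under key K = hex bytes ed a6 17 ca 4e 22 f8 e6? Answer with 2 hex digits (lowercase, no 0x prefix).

e1

Key hex bytes ed a6 17 ca 4e 22 f8 e6 is 8 bytes > B = 6, so hash it first: H(key) = c2, then zero-pad to 6 bytes: K' = c2 00 00 00 00 00.
K' ⊕ ipad = f4 36 36 36 36 36.  K' ⊕ opad = 9e 5c 5c 5c 5c 5c.
Inner input = (K'⊕ipad) ∥ m = f4 36 36 36 36 36 ∥ 76 68 66 31.
Inner hash: sum = 244+54+54+54+54+54+118+104+102+49 = 887; mod 256 = 119 → 77.
Outer input = (K'⊕opad) ∥ inner = 9e 5c 5c 5c 5c 5c ∥ 77.
Outer hash (tag): sum = 158+92+92+92+92+92+119 = 737; mod 256 = 225 → e1.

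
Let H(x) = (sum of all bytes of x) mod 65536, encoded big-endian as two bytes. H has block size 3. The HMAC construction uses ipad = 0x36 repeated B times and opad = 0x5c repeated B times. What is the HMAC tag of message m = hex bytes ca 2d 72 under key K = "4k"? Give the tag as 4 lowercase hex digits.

Key "4k" = 34 6b is 2 bytes ≤ B = 3; zero-pad to 3 bytes: K' = 34 6b 00.
K' ⊕ ipad = 02 5d 36.  K' ⊕ opad = 68 37 5c.
Inner input = (K'⊕ipad) ∥ m = 02 5d 36 ∥ ca 2d 72.
Inner hash: sum = 2+93+54+202+45+114 = 510 → 01 fe.
Outer input = (K'⊕opad) ∥ inner = 68 37 5c ∥ 01 fe.
Outer hash (tag): sum = 104+55+92+1+254 = 506 → 01 fa.

01fa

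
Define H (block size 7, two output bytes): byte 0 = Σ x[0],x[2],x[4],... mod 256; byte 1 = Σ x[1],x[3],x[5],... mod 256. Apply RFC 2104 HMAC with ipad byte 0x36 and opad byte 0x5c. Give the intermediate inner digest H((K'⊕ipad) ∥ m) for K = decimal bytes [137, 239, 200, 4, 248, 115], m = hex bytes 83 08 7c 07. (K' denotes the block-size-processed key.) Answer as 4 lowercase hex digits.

Key decimal bytes [137, 239, 200, 4, 248, 115] = 89 ef c8 04 f8 73 is 6 bytes ≤ B = 7; zero-pad to 7 bytes: K' = 89 ef c8 04 f8 73 00.
K' ⊕ ipad = bf d9 fe 32 ce 45 36.
Inner input = bf d9 fe 32 ce 45 36 ∥ 83 08 7c 07.
Inner hash: even-index sum = 720 mod 256 = 208; odd-index sum = 591 mod 256 = 79 → d0 4f.

d04f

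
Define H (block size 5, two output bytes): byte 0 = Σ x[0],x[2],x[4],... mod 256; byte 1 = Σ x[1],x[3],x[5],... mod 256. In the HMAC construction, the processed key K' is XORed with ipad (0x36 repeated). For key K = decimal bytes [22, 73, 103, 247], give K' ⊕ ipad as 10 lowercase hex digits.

Key decimal bytes [22, 73, 103, 247] = 16 49 67 f7 is 4 bytes ≤ B = 5; zero-pad to 5 bytes: K' = 16 49 67 f7 00.
XOR each byte with 0x36: 16⊕36=20, 49⊕36=7f, 67⊕36=51, f7⊕36=c1, 00⊕36=36.

207f51c136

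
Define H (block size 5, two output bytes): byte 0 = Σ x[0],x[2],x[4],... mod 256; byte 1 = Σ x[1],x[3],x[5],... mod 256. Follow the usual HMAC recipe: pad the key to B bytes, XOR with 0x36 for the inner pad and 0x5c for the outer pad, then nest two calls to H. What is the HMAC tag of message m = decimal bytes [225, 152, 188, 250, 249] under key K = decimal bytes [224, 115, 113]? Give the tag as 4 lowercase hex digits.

Key decimal bytes [224, 115, 113] = e0 73 71 is 3 bytes ≤ B = 5; zero-pad to 5 bytes: K' = e0 73 71 00 00.
K' ⊕ ipad = d6 45 47 36 36.  K' ⊕ opad = bc 2f 2d 5c 5c.
Inner input = (K'⊕ipad) ∥ m = d6 45 47 36 36 ∥ e1 98 bc fa f9.
Inner hash: even-index sum = 741 mod 256 = 229; odd-index sum = 785 mod 256 = 17 → e5 11.
Outer input = (K'⊕opad) ∥ inner = bc 2f 2d 5c 5c ∥ e5 11.
Outer hash (tag): even-index sum = 342 mod 256 = 86; odd-index sum = 368 mod 256 = 112 → 56 70.

5670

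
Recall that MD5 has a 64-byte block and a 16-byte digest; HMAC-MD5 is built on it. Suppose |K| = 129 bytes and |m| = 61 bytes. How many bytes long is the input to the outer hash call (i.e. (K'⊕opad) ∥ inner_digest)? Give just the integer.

80

Key is 129 > 64 bytes, so it is hashed to 16 bytes then zero-padded to 64: |K'| = 64.
Outer input = (K'⊕opad) ∥ H(inner) → 64 + 16 = 80 bytes.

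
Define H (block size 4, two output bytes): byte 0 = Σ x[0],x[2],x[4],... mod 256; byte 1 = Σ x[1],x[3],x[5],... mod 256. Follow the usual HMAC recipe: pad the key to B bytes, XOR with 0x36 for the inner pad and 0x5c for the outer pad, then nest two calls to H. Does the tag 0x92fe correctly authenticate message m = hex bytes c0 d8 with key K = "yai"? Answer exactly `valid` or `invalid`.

invalid

Key "yai" = 79 61 69 is 3 bytes ≤ B = 4; zero-pad to 4 bytes: K' = 79 61 69 00.
K' ⊕ ipad = 4f 57 5f 36; K' ⊕ opad = 25 3d 35 5c.
Inner hash: even-index sum = 366 mod 256 = 110; odd-index sum = 357 mod 256 = 101 → 6e 65.
Outer hash (recomputed tag): even-index sum = 200 mod 256 = 200; odd-index sum = 254 mod 256 = 254 → c8 fe.
Recomputed tag = c8fe; claimed = 92fe → mismatch.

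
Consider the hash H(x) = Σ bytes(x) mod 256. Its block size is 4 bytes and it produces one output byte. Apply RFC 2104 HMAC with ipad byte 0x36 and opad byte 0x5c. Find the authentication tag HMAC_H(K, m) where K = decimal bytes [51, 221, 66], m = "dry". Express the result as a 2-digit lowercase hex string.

Key decimal bytes [51, 221, 66] = 33 dd 42 is 3 bytes ≤ B = 4; zero-pad to 4 bytes: K' = 33 dd 42 00.
K' ⊕ ipad = 05 eb 74 36.  K' ⊕ opad = 6f 81 1e 5c.
Inner input = (K'⊕ipad) ∥ m = 05 eb 74 36 ∥ 64 72 79.
Inner hash: sum = 5+235+116+54+100+114+121 = 745; mod 256 = 233 → e9.
Outer input = (K'⊕opad) ∥ inner = 6f 81 1e 5c ∥ e9.
Outer hash (tag): sum = 111+129+30+92+233 = 595; mod 256 = 83 → 53.

53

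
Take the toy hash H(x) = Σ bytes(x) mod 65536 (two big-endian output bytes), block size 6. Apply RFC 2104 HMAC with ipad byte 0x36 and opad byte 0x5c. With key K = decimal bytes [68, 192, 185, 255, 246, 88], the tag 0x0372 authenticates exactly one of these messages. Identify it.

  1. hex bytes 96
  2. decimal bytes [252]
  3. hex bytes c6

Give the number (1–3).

1

Key decimal bytes [68, 192, 185, 255, 246, 88] = 44 c0 b9 ff f6 58 is exactly B = 6 bytes: K' = 44 c0 b9 ff f6 58.
K' ⊕ ipad = 72 f6 8f c9 c0 6e; K' ⊕ opad = 18 9c e5 a3 aa 04.
m1: inner = H(72 f6 8f c9 c0 6e 96) = 04 84; tag = H(18 9c e5 a3 aa 04 04 84) = 0372 ← matches
m2: inner = H(72 f6 8f c9 c0 6e fc) = 04 ea; tag = H(18 9c e5 a3 aa 04 04 ea) = 03d8
m3: inner = H(72 f6 8f c9 c0 6e c6) = 04 b4; tag = H(18 9c e5 a3 aa 04 04 b4) = 03a2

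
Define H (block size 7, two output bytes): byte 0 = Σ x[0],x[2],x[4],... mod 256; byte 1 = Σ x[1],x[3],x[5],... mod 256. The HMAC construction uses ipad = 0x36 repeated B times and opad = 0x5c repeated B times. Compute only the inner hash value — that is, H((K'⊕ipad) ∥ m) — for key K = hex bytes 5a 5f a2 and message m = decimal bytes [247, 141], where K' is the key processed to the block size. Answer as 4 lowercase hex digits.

Key hex bytes 5a 5f a2 is 3 bytes ≤ B = 7; zero-pad to 7 bytes: K' = 5a 5f a2 00 00 00 00.
K' ⊕ ipad = 6c 69 94 36 36 36 36.
Inner input = 6c 69 94 36 36 36 36 ∥ f7 8d.
Inner hash: even-index sum = 505 mod 256 = 249; odd-index sum = 460 mod 256 = 204 → f9 cc.

f9cc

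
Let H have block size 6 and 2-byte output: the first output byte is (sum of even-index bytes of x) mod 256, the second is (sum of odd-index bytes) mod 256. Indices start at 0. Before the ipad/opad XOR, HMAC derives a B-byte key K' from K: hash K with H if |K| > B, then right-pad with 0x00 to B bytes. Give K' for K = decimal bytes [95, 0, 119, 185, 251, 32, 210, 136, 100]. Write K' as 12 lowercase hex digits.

|K| = 9 > B = 6, so first hash the key.
H(K): even-index sum = 775 mod 256 = 7; odd-index sum = 353 mod 256 = 97 → 07 61.
Zero-pad H(K) = 07 61 to 6 bytes: K' = 07 61 00 00 00 00.

076100000000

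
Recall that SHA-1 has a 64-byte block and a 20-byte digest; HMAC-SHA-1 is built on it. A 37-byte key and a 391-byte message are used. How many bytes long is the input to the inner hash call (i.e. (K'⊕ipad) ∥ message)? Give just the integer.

455

Key is 37 ≤ 64 bytes, zero-padded: |K'| = 64.
Inner input = (K'⊕ipad) ∥ m → 64 + 391 = 455 bytes.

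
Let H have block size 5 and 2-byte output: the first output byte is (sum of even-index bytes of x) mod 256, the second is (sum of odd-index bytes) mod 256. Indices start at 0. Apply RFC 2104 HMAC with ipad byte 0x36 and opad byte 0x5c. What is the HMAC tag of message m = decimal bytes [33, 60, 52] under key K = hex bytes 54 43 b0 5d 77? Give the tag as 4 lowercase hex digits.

Key hex bytes 54 43 b0 5d 77 is exactly B = 5 bytes: K' = 54 43 b0 5d 77.
K' ⊕ ipad = 62 75 86 6b 41.  K' ⊕ opad = 08 1f ec 01 2b.
Inner input = (K'⊕ipad) ∥ m = 62 75 86 6b 41 ∥ 21 3c 34.
Inner hash: even-index sum = 357 mod 256 = 101; odd-index sum = 309 mod 256 = 53 → 65 35.
Outer input = (K'⊕opad) ∥ inner = 08 1f ec 01 2b ∥ 65 35.
Outer hash (tag): even-index sum = 340 mod 256 = 84; odd-index sum = 133 mod 256 = 133 → 54 85.

5485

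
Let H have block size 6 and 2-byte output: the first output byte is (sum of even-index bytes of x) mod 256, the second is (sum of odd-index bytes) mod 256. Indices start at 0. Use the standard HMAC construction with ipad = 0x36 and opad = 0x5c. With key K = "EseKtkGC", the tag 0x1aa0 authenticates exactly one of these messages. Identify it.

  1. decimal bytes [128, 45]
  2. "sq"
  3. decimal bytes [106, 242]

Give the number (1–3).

Key "EseKtkGC" = 45 73 65 4b 74 6b 47 43 is 8 bytes > B = 6, so hash it first: H(key) = 65 6c, then zero-pad to 6 bytes: K' = 65 6c 00 00 00 00.
K' ⊕ ipad = 53 5a 36 36 36 36; K' ⊕ opad = 39 30 5c 5c 5c 5c.
m1: inner = H(53 5a 36 36 36 36 80 2d) = 3f f3; tag = H(39 30 5c 5c 5c 5c 3f f3) = 30db
m2: inner = H(53 5a 36 36 36 36 73 71) = 32 37; tag = H(39 30 5c 5c 5c 5c 32 37) = 231f
m3: inner = H(53 5a 36 36 36 36 6a f2) = 29 b8; tag = H(39 30 5c 5c 5c 5c 29 b8) = 1aa0 ← matches

3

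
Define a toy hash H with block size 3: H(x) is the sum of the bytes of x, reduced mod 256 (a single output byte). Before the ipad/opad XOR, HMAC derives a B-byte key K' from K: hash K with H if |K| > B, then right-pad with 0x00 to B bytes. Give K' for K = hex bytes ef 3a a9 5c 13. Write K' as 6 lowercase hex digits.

|K| = 5 > B = 3, so first hash the key.
H(K): sum = 239+58+169+92+19 = 577; mod 256 = 65 → 41.
Zero-pad H(K) = 41 to 3 bytes: K' = 41 00 00.

410000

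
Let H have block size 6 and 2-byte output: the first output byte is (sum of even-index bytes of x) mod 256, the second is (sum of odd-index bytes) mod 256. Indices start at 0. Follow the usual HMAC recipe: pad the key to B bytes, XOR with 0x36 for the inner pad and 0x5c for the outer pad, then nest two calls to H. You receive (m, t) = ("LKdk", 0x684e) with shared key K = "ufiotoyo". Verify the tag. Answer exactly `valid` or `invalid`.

valid

Key "ufiotoyo" = 75 66 69 6f 74 6f 79 6f is 8 bytes > B = 6, so hash it first: H(key) = cb b3, then zero-pad to 6 bytes: K' = cb b3 00 00 00 00.
K' ⊕ ipad = fd 85 36 36 36 36; K' ⊕ opad = 97 ef 5c 5c 5c 5c.
Inner hash: even-index sum = 537 mod 256 = 25; odd-index sum = 423 mod 256 = 167 → 19 a7.
Outer hash (recomputed tag): even-index sum = 360 mod 256 = 104; odd-index sum = 590 mod 256 = 78 → 68 4e.
Recomputed tag = 684e; claimed = 684e → match.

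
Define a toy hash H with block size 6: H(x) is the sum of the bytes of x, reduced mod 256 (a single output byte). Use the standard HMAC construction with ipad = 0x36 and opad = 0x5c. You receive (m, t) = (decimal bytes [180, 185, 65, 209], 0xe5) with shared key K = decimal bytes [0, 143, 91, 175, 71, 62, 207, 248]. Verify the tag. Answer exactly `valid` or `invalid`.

valid

Key decimal bytes [0, 143, 91, 175, 71, 62, 207, 248] = 00 8f 5b af 47 3e cf f8 is 8 bytes > B = 6, so hash it first: H(key) = e5, then zero-pad to 6 bytes: K' = e5 00 00 00 00 00.
K' ⊕ ipad = d3 36 36 36 36 36; K' ⊕ opad = b9 5c 5c 5c 5c 5c.
Inner hash: sum = 211+54+54+54+54+54+180+185+65+209 = 1120; mod 256 = 96 → 60.
Outer hash (recomputed tag): sum = 185+92+92+92+92+92+96 = 741; mod 256 = 229 → e5.
Recomputed tag = e5; claimed = e5 → match.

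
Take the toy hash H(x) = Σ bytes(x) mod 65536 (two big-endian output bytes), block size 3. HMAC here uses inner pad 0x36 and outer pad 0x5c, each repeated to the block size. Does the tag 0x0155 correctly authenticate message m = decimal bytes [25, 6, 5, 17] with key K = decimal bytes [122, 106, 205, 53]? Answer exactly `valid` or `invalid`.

Key decimal bytes [122, 106, 205, 53] = 7a 6a cd 35 is 4 bytes > B = 3, so hash it first: H(key) = 01 e6, then zero-pad to 3 bytes: K' = 01 e6 00.
K' ⊕ ipad = 37 d0 36; K' ⊕ opad = 5d ba 5c.
Inner hash: sum = 55+208+54+25+6+5+17 = 370 → 01 72.
Outer hash (recomputed tag): sum = 93+186+92+1+114 = 486 → 01 e6.
Recomputed tag = 01e6; claimed = 0155 → mismatch.

invalid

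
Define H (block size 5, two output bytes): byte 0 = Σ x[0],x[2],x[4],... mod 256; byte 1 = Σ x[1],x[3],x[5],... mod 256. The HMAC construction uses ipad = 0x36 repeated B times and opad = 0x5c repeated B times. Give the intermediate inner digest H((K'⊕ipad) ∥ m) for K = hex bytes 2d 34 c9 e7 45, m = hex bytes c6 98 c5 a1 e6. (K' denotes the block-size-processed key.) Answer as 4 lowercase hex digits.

Key hex bytes 2d 34 c9 e7 45 is exactly B = 5 bytes: K' = 2d 34 c9 e7 45.
K' ⊕ ipad = 1b 02 ff d1 73.
Inner input = 1b 02 ff d1 73 ∥ c6 98 c5 a1 e6.
Inner hash: even-index sum = 710 mod 256 = 198; odd-index sum = 836 mod 256 = 68 → c6 44.

c644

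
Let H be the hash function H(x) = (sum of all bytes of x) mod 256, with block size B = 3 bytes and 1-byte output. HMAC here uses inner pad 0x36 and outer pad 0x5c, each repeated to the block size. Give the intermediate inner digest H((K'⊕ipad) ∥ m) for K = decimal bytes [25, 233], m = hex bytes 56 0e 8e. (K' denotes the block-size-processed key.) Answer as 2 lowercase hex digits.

36

Key decimal bytes [25, 233] = 19 e9 is 2 bytes ≤ B = 3; zero-pad to 3 bytes: K' = 19 e9 00.
K' ⊕ ipad = 2f df 36.
Inner input = 2f df 36 ∥ 56 0e 8e.
Inner hash: sum = 47+223+54+86+14+142 = 566; mod 256 = 54 → 36.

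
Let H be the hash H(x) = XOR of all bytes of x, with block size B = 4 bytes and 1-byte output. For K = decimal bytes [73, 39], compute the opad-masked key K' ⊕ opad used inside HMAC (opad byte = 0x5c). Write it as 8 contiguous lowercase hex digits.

Key decimal bytes [73, 39] = 49 27 is 2 bytes ≤ B = 4; zero-pad to 4 bytes: K' = 49 27 00 00.
XOR each byte with 0x5c: 49⊕5c=15, 27⊕5c=7b, 00⊕5c=5c, 00⊕5c=5c.

157b5c5c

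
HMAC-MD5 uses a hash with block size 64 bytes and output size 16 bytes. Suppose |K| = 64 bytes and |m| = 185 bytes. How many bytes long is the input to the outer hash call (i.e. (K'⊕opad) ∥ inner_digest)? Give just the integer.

80

Key is 64 ≤ 64 bytes, zero-padded: |K'| = 64.
Outer input = (K'⊕opad) ∥ H(inner) → 64 + 16 = 80 bytes.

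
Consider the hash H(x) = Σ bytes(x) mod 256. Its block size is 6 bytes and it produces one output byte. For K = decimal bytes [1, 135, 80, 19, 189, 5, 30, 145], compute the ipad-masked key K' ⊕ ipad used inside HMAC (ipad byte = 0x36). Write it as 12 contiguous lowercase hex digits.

6a3636363636

Key decimal bytes [1, 135, 80, 19, 189, 5, 30, 145] = 01 87 50 13 bd 05 1e 91 is 8 bytes > B = 6, so hash it first: H(key) = 5c, then zero-pad to 6 bytes: K' = 5c 00 00 00 00 00.
XOR each byte with 0x36: 5c⊕36=6a, 00⊕36=36, 00⊕36=36, 00⊕36=36, 00⊕36=36, 00⊕36=36.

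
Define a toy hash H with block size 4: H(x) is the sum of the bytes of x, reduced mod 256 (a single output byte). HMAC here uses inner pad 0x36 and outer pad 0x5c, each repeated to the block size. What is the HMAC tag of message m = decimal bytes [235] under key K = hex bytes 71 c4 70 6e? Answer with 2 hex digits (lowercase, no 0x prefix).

Key hex bytes 71 c4 70 6e is exactly B = 4 bytes: K' = 71 c4 70 6e.
K' ⊕ ipad = 47 f2 46 58.  K' ⊕ opad = 2d 98 2c 32.
Inner input = (K'⊕ipad) ∥ m = 47 f2 46 58 ∥ eb.
Inner hash: sum = 71+242+70+88+235 = 706; mod 256 = 194 → c2.
Outer input = (K'⊕opad) ∥ inner = 2d 98 2c 32 ∥ c2.
Outer hash (tag): sum = 45+152+44+50+194 = 485; mod 256 = 229 → e5.

e5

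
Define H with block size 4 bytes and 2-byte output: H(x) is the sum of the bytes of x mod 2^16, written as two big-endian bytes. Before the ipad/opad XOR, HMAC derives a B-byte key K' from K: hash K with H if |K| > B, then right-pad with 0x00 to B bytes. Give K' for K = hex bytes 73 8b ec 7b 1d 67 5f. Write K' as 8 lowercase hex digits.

|K| = 7 > B = 4, so first hash the key.
H(K): sum = 115+139+236+123+29+103+95 = 840 → 03 48.
Zero-pad H(K) = 03 48 to 4 bytes: K' = 03 48 00 00.

03480000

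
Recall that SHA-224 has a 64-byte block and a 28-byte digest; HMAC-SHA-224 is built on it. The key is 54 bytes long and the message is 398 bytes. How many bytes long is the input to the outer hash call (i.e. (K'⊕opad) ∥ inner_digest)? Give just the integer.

Key is 54 ≤ 64 bytes, zero-padded: |K'| = 64.
Outer input = (K'⊕opad) ∥ H(inner) → 64 + 28 = 92 bytes.

92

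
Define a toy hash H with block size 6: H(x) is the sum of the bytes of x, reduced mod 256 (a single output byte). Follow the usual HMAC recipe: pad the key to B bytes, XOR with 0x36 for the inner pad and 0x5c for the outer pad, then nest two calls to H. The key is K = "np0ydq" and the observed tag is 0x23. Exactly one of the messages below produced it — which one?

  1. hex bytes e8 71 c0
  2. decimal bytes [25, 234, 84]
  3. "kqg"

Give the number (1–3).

3

Key "np0ydq" = 6e 70 30 79 64 71 is exactly B = 6 bytes: K' = 6e 70 30 79 64 71.
K' ⊕ ipad = 58 46 06 4f 52 47; K' ⊕ opad = 32 2c 6c 25 38 2d.
m1: inner = H(58 46 06 4f 52 47 e8 71 c0) = a5; tag = H(32 2c 6c 25 38 2d a5) = f9
m2: inner = H(58 46 06 4f 52 47 19 ea 54) = e3; tag = H(32 2c 6c 25 38 2d e3) = 37
m3: inner = H(58 46 06 4f 52 47 6b 71 67) = cf; tag = H(32 2c 6c 25 38 2d cf) = 23 ← matches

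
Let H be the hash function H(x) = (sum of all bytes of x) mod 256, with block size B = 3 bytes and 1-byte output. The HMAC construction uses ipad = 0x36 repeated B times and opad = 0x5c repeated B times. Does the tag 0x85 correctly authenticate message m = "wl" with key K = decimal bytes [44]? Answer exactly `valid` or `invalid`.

invalid

Key decimal bytes [44] = 2c is 1 byte ≤ B = 3; zero-pad to 3 bytes: K' = 2c 00 00.
K' ⊕ ipad = 1a 36 36; K' ⊕ opad = 70 5c 5c.
Inner hash: sum = 26+54+54+119+108 = 361; mod 256 = 105 → 69.
Outer hash (recomputed tag): sum = 112+92+92+105 = 401; mod 256 = 145 → 91.
Recomputed tag = 91; claimed = 85 → mismatch.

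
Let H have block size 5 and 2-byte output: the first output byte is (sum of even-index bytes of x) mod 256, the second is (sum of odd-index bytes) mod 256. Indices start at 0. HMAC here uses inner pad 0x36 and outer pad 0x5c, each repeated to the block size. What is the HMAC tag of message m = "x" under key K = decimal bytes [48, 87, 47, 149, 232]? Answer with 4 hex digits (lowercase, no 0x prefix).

0fd1

Key decimal bytes [48, 87, 47, 149, 232] = 30 57 2f 95 e8 is exactly B = 5 bytes: K' = 30 57 2f 95 e8.
K' ⊕ ipad = 06 61 19 a3 de.  K' ⊕ opad = 6c 0b 73 c9 b4.
Inner input = (K'⊕ipad) ∥ m = 06 61 19 a3 de ∥ 78.
Inner hash: even-index sum = 253 mod 256 = 253; odd-index sum = 380 mod 256 = 124 → fd 7c.
Outer input = (K'⊕opad) ∥ inner = 6c 0b 73 c9 b4 ∥ fd 7c.
Outer hash (tag): even-index sum = 527 mod 256 = 15; odd-index sum = 465 mod 256 = 209 → 0f d1.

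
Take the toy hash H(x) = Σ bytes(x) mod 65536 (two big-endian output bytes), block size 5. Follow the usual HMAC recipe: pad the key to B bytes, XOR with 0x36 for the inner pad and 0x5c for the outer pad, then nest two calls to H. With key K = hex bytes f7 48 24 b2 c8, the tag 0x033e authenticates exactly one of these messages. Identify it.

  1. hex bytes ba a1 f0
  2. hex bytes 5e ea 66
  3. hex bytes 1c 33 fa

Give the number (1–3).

Key hex bytes f7 48 24 b2 c8 is exactly B = 5 bytes: K' = f7 48 24 b2 c8.
K' ⊕ ipad = c1 7e 12 84 fe; K' ⊕ opad = ab 14 78 ee 94.
m1: inner = H(c1 7e 12 84 fe ba a1 f0) = 05 1e; tag = H(ab 14 78 ee 94 05 1e) = 02dc
m2: inner = H(c1 7e 12 84 fe 5e ea 66) = 04 81; tag = H(ab 14 78 ee 94 04 81) = 033e ← matches
m3: inner = H(c1 7e 12 84 fe 1c 33 fa) = 04 1c; tag = H(ab 14 78 ee 94 04 1c) = 02d9

2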